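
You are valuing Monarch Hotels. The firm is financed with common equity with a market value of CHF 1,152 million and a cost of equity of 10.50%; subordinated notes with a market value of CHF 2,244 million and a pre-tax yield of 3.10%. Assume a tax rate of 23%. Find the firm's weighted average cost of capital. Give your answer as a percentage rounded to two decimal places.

Total capital V = 1152 + 2244 = 3396.
Equity: weight = 1152/3396 = 0.3392; cost = 10.5%.
Subordinated notes: weight = 2244/3396 = 0.6608; after-tax cost = 3.1% × (1 − 23%) = 2.3870%.
WACC = 0.3392 × 10.5000% + 0.6608 × 2.3870% = 5.1391%.

5.14%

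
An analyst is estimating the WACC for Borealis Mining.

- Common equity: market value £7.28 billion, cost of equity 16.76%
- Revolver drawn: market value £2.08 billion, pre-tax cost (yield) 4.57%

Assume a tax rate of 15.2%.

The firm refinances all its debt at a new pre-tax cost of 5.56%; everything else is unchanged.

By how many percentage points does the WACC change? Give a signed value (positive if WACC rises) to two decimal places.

Current WACC:
Total capital V = 7.28 + 2.08 = 9.36.
Equity: weight = 7.28/9.36 = 0.7778; cost = 16.76%.
Revolver drawn: weight = 2.08/9.36 = 0.2222; after-tax cost = 4.57% × (1 − 15.2%) = 3.8754%.
WACC = 0.7778 × 16.7600% + 0.2222 × 3.8754% = 13.8967%.
After the change:
Total capital V = 7.28 + 2.08 = 9.36.
Equity: weight = 7.28/9.36 = 0.7778; cost = 16.76%.
Revolver drawn: weight = 2.08/9.36 = 0.2222; after-tax cost = 5.56% × (1 − 15.2%) = 4.7149%.
WACC = 0.7778 × 16.7600% + 0.2222 × 4.7149% = 14.0833%.
Change in WACC = 14.0833% − 13.8967% = 0.1866 pp.

+0.19 pp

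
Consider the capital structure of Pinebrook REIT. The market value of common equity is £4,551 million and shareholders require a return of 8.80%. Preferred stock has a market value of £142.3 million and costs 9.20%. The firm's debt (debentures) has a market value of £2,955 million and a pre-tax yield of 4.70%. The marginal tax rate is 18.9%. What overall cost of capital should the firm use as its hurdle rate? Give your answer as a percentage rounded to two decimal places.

6.88%

Total capital V = 4551 + 142.3 + 2955 = 7648.3.
Equity: weight = 4551/7648.3 = 0.5950; cost = 8.8%.
Preferred: weight = 142.3/7648.3 = 0.0186; cost = 9.2%.
Debentures: weight = 2955/7648.3 = 0.3864; after-tax cost = 4.7% × (1 − 18.9%) = 3.8117%.
WACC = 0.5950 × 8.8000% + 0.0186 × 9.2000% + 0.3864 × 3.8117% = 6.8802%.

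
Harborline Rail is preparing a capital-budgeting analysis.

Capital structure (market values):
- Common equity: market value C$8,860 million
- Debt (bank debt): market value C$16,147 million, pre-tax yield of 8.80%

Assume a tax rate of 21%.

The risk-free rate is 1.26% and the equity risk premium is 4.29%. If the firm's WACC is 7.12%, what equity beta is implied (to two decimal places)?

1.44

Total capital V = 8860 + 16147 = 25007.
Equity weight = 8860/25007 = 0.3543.
Bank debt weight = 16147/25007 = 0.6457.
Debt contribution = 0.6457 × 8.8% × (1 − 21%) = 4.4889%.
Required equity contribution = 7.12% − 4.4889% = 2.6311%  ⇒  Re = 7.4262%.
CAPM: 7.4262% = 1.26% + β × 4.29%  ⇒  β = 1.4373.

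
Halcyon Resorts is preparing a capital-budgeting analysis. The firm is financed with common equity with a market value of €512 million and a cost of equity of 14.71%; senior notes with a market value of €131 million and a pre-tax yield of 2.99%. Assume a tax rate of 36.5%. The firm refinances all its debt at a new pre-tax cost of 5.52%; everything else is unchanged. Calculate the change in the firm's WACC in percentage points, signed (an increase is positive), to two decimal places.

Current WACC:
Total capital V = 512 + 131 = 643.
Equity: weight = 512/643 = 0.7963; cost = 14.71%.
Senior notes: weight = 131/643 = 0.2037; after-tax cost = 2.99% × (1 − 36.5%) = 1.8987%.
WACC = 0.7963 × 14.7100% + 0.2037 × 1.8987% = 12.0999%.
After the change:
Total capital V = 512 + 131 = 643.
Equity: weight = 512/643 = 0.7963; cost = 14.71%.
Senior notes: weight = 131/643 = 0.2037; after-tax cost = 5.52% × (1 − 36.5%) = 3.5052%.
WACC = 0.7963 × 14.7100% + 0.2037 × 3.5052% = 12.4272%.
Change in WACC = 12.4272% − 12.0999% = 0.3273 pp.

+0.33 pp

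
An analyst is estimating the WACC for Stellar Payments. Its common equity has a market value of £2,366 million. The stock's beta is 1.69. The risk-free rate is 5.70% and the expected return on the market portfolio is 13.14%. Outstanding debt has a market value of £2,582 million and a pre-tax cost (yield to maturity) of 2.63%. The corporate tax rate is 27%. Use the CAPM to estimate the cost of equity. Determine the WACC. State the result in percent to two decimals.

Market risk premium = 13.14% − 5.7% = 7.44%.
Cost of equity via CAPM: Re = 5.7% + 1.69 × 7.44% = 18.2736%.
Total capital V = 2366 + 2582 = 4948.
Equity: weight = 2366/4948 = 0.4782; cost = 18.2736%.
Debt: weight = 2582/4948 = 0.5218; after-tax cost = 2.63% × (1 − 27%) = 1.9199%.
WACC = 0.4782 × 18.2736% + 0.5218 × 1.9199% = 9.7398%.

9.74%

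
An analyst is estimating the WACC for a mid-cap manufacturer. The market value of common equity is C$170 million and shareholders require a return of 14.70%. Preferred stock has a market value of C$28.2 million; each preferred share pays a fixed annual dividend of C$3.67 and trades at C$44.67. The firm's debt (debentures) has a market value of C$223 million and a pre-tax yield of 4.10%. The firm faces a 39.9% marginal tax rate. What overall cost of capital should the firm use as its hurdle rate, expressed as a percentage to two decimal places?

Cost of preferred: Rp = 3.67 / 44.67 = 8.2158%.
Total capital V = 170 + 28.2 + 223 = 421.2.
Equity: weight = 170/421.2 = 0.4036; cost = 14.7%.
Preferred: weight = 28.2/421.2 = 0.0670; cost = 8.2158%.
Debentures: weight = 223/421.2 = 0.5294; after-tax cost = 4.1% × (1 − 39.9%) = 2.4641%.
WACC = 0.4036 × 14.7000% + 0.0670 × 8.2158% + 0.5294 × 2.4641% = 7.7877%.

7.79%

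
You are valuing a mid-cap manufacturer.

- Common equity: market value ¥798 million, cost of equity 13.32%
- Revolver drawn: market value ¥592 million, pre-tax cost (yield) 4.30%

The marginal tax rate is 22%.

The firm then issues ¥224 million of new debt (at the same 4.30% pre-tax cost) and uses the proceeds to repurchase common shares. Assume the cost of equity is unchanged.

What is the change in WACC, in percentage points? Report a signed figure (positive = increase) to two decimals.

-1.61 pp

Current WACC:
Total capital V = 798 + 592 = 1390.
Equity: weight = 798/1390 = 0.5741; cost = 13.32%.
Revolver drawn: weight = 592/1390 = 0.4259; after-tax cost = 4.3% × (1 − 22%) = 3.3540%.
WACC = 0.5741 × 13.3200% + 0.4259 × 3.3540% = 9.0755%.
After the change:
Total capital V = 574 + 816 = 1390.
Equity: weight = 574/1390 = 0.4129; cost = 13.32%.
Revolver drawn: weight = 816/1390 = 0.5871; after-tax cost = 4.3% × (1 − 22%) = 3.3540%.
WACC = 0.4129 × 13.3200% + 0.5871 × 3.3540% = 7.4695%.
Change in WACC = 7.4695% − 9.0755% = -1.6060 pp.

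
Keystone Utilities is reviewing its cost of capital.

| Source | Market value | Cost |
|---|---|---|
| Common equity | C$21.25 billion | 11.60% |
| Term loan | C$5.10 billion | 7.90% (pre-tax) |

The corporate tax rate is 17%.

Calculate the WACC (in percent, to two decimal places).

Total capital V = 21.25 + 5.1 = 26.35.
Equity: weight = 21.25/26.35 = 0.8065; cost = 11.6%.
Term loan: weight = 5.1/26.35 = 0.1935; after-tax cost = 7.9% × (1 − 17%) = 6.5570%.
WACC = 0.8065 × 11.6000% + 0.1935 × 6.5570% = 10.6239%.

10.62%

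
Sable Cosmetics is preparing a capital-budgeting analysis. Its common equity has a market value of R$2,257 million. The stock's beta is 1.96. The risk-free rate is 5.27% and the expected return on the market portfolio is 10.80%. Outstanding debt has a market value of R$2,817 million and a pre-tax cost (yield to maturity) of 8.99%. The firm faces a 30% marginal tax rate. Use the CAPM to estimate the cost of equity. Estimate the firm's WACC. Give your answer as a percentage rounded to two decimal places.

Market risk premium = 10.8% − 5.27% = 5.53%.
Cost of equity via CAPM: Re = 5.27% + 1.96 × 5.53% = 16.1088%.
Total capital V = 2257 + 2817 = 5074.
Equity: weight = 2257/5074 = 0.4448; cost = 16.1088%.
Debt: weight = 2817/5074 = 0.5552; after-tax cost = 8.99% × (1 − 30%) = 6.2930%.
WACC = 0.4448 × 16.1088% + 0.5552 × 6.2930% = 10.6592%.

10.66%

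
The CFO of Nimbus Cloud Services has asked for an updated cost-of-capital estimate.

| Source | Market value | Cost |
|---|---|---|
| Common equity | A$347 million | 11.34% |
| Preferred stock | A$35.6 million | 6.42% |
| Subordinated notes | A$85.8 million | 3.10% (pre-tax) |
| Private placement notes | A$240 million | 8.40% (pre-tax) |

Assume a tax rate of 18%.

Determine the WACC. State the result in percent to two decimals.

8.52%

Total capital V = 347 + 35.6 + 85.8 + 240 = 708.4.
Equity: weight = 347/708.4 = 0.4898; cost = 11.34%.
Preferred: weight = 35.6/708.4 = 0.0503; cost = 6.42%.
Subordinated notes: weight = 85.8/708.4 = 0.1211; after-tax cost = 3.1% × (1 − 18%) = 2.5420%.
Private placement notes: weight = 240/708.4 = 0.3388; after-tax cost = 8.4% × (1 − 18%) = 6.8880%.
WACC = 0.4898 × 11.3400% + 0.0503 × 6.4200% + 0.1211 × 2.5420% + 0.3388 × 6.8880% = 8.5189%.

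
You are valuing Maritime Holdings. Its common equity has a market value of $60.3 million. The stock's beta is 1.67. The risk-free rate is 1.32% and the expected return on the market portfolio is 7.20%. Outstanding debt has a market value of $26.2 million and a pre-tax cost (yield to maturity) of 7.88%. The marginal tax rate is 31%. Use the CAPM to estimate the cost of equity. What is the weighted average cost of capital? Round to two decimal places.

Market risk premium = 7.2% − 1.32% = 5.88%.
Cost of equity via CAPM: Re = 1.32% + 1.67 × 5.88% = 11.1396%.
Total capital V = 60.3 + 26.2 = 86.5.
Equity: weight = 60.3/86.5 = 0.6971; cost = 11.1396%.
Debt: weight = 26.2/86.5 = 0.3029; after-tax cost = 7.88% × (1 − 31%) = 5.4372%.
WACC = 0.6971 × 11.1396% + 0.3029 × 5.4372% = 9.4124%.

9.41%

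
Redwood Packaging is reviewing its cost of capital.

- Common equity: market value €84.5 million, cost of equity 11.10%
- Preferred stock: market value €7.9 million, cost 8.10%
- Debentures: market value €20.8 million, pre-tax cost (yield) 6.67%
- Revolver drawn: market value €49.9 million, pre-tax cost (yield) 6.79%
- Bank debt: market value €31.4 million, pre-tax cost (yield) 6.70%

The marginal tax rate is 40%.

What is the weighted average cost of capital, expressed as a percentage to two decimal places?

7.27%

Total capital V = 84.5 + 7.9 + 20.8 + 49.9 + 31.4 = 194.5.
Equity: weight = 84.5/194.5 = 0.4344; cost = 11.1%.
Preferred: weight = 7.9/194.5 = 0.0406; cost = 8.1%.
Debentures: weight = 20.8/194.5 = 0.1069; after-tax cost = 6.67% × (1 − 40%) = 4.0020%.
Revolver drawn: weight = 49.9/194.5 = 0.2566; after-tax cost = 6.79% × (1 − 40%) = 4.0740%.
Bank debt: weight = 31.4/194.5 = 0.1614; after-tax cost = 6.7% × (1 − 40%) = 4.0200%.
WACC = 0.4344 × 11.1000% + 0.0406 × 8.1000% + 0.1069 × 4.0020% + 0.2566 × 4.0740% + 0.1614 × 4.0200% = 7.2735%.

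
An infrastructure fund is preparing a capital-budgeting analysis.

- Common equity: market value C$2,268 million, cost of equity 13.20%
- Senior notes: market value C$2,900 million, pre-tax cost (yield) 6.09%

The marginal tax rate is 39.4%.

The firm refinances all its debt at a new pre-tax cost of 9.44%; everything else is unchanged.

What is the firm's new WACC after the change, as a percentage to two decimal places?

9.00%

After the change:
Total capital V = 2268 + 2900 = 5168.
Equity: weight = 2268/5168 = 0.4389; cost = 13.2%.
Senior notes: weight = 2900/5168 = 0.5611; after-tax cost = 9.44% × (1 − 39.4%) = 5.7206%.
WACC = 0.4389 × 13.2000% + 0.5611 × 5.7206% = 9.0030%.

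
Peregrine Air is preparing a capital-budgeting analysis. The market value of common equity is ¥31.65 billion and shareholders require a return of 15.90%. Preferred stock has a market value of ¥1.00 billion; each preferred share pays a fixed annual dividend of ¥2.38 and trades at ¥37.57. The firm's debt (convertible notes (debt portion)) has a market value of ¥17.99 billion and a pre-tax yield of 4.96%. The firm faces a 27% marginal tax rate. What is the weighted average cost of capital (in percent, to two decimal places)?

11.35%

Cost of preferred: Rp = 2.38 / 37.57 = 6.3348%.
Total capital V = 31.65 + 1 + 17.99 = 50.64.
Equity: weight = 31.65/50.64 = 0.6250; cost = 15.9%.
Preferred: weight = 1/50.64 = 0.0197; cost = 6.3348%.
Convertible notes (debt portion): weight = 17.99/50.64 = 0.3553; after-tax cost = 4.96% × (1 − 27%) = 3.6208%.
WACC = 0.6250 × 15.9000% + 0.0197 × 6.3348% + 0.3553 × 3.6208% = 11.3489%.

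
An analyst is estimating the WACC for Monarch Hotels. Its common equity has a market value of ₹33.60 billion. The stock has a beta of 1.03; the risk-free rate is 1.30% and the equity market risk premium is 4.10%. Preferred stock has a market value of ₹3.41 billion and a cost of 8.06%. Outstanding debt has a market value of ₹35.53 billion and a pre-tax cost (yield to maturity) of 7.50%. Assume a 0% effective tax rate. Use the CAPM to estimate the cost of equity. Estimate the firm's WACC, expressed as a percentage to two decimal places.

Cost of equity via CAPM: Re = 1.3% + 1.03 × 4.1% = 5.5230%.
Total capital V = 33.6 + 3.41 + 35.53 = 72.54.
Equity: weight = 33.6/72.54 = 0.4632; cost = 5.523%.
Preferred: weight = 3.41/72.54 = 0.0470; cost = 8.06%.
Debt: weight = 35.53/72.54 = 0.4898; after-tax cost = 7.5% × (1 − 0%) = 7.5000%.
WACC = 0.4632 × 5.5230% + 0.0470 × 8.0600% + 0.4898 × 7.5000% = 6.6106%.

6.61%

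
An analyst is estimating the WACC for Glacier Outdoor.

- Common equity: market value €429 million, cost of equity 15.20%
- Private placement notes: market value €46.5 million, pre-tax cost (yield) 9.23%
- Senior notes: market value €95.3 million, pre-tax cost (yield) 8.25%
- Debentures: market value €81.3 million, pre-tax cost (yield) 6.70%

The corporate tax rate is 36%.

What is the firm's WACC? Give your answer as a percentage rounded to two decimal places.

11.73%

Total capital V = 429 + 46.5 + 95.3 + 81.3 = 652.1.
Equity: weight = 429/652.1 = 0.6579; cost = 15.2%.
Private placement notes: weight = 46.5/652.1 = 0.0713; after-tax cost = 9.23% × (1 − 36%) = 5.9072%.
Senior notes: weight = 95.3/652.1 = 0.1461; after-tax cost = 8.25% × (1 − 36%) = 5.2800%.
Debentures: weight = 81.3/652.1 = 0.1247; after-tax cost = 6.7% × (1 − 36%) = 4.2880%.
WACC = 0.6579 × 15.2000% + 0.0713 × 5.9072% + 0.1461 × 5.2800% + 0.1247 × 4.2880% = 11.7272%.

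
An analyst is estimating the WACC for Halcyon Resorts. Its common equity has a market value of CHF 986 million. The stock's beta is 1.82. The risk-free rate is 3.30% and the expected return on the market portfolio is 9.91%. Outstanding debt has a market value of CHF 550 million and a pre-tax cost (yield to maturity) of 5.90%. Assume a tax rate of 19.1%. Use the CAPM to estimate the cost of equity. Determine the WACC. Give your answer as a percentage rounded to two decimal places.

Market risk premium = 9.91% − 3.3% = 6.61%.
Cost of equity via CAPM: Re = 3.3% + 1.82 × 6.61% = 15.3302%.
Total capital V = 986 + 550 = 1536.
Equity: weight = 986/1536 = 0.6419; cost = 15.3302%.
Debt: weight = 550/1536 = 0.3581; after-tax cost = 5.9% × (1 − 19.1%) = 4.7731%.
WACC = 0.6419 × 15.3302% + 0.3581 × 4.7731% = 11.5500%.

11.55%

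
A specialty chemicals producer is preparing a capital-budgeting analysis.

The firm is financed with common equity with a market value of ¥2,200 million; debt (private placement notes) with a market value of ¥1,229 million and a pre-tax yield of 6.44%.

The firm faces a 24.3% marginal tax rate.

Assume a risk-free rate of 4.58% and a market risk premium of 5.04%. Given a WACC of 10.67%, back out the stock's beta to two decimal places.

Total capital V = 2200 + 1229 = 3429.
Equity weight = 2200/3429 = 0.6416.
Private placement notes weight = 1229/3429 = 0.3584.
Debt contribution = 0.3584 × 6.44% × (1 − 24.3%) = 1.7473%.
Required equity contribution = 10.67% − 1.7473% = 8.9227%  ⇒  Re = 13.9073%.
CAPM: 13.9073% = 4.58% + β × 5.04%  ⇒  β = 1.8506.

1.85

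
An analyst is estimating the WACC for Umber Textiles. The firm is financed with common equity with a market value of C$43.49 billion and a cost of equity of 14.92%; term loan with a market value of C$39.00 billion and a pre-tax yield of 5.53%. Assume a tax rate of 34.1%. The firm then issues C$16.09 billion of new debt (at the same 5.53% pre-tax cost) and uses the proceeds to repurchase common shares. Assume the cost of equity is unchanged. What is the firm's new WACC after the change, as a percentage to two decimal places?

7.39%

After the change:
Total capital V = 27.4 + 55.09 = 82.49.
Equity: weight = 27.4/82.49 = 0.3322; cost = 14.92%.
Term loan: weight = 55.09/82.49 = 0.6678; after-tax cost = 5.53% × (1 − 34.1%) = 3.6443%.
WACC = 0.3322 × 14.9200% + 0.6678 × 3.6443% = 7.3896%.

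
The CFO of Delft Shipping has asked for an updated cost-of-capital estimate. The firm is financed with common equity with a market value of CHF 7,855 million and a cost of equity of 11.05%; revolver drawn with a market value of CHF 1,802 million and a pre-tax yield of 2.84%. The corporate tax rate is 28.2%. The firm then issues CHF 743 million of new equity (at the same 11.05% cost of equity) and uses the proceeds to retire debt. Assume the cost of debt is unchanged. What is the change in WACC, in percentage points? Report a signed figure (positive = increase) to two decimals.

+0.69 pp

Current WACC:
Total capital V = 7855 + 1802 = 9657.
Equity: weight = 7855/9657 = 0.8134; cost = 11.05%.
Revolver drawn: weight = 1802/9657 = 0.1866; after-tax cost = 2.84% × (1 − 28.2%) = 2.0391%.
WACC = 0.8134 × 11.0500% + 0.1866 × 2.0391% = 9.3686%.
After the change:
Total capital V = 8598 + 1059 = 9657.
Equity: weight = 8598/9657 = 0.8903; cost = 11.05%.
Revolver drawn: weight = 1059/9657 = 0.1097; after-tax cost = 2.84% × (1 − 28.2%) = 2.0391%.
WACC = 0.8903 × 11.0500% + 0.1097 × 2.0391% = 10.0619%.
Change in WACC = 10.0619% − 9.3686% = 0.6933 pp.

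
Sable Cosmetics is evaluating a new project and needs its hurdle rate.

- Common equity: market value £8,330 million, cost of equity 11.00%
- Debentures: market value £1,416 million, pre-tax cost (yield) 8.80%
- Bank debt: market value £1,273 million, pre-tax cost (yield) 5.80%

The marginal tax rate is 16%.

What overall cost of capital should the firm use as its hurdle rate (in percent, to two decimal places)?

Total capital V = 8330 + 1416 + 1273 = 11019.
Equity: weight = 8330/11019 = 0.7560; cost = 11%.
Debentures: weight = 1416/11019 = 0.1285; after-tax cost = 8.8% × (1 − 16%) = 7.3920%.
Bank debt: weight = 1273/11019 = 0.1155; after-tax cost = 5.8% × (1 − 16%) = 4.8720%.
WACC = 0.7560 × 11.0000% + 0.1285 × 7.3920% + 0.1155 × 4.8720% = 9.8284%.

9.83%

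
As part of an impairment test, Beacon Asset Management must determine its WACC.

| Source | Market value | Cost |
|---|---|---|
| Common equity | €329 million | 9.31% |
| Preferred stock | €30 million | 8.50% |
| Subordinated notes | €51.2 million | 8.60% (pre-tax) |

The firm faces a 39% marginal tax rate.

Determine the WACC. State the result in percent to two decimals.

8.74%

Total capital V = 329 + 30 + 51.2 = 410.2.
Equity: weight = 329/410.2 = 0.8020; cost = 9.31%.
Preferred: weight = 30/410.2 = 0.0731; cost = 8.5%.
Subordinated notes: weight = 51.2/410.2 = 0.1248; after-tax cost = 8.6% × (1 − 39%) = 5.2460%.
WACC = 0.8020 × 9.3100% + 0.0731 × 8.5000% + 0.1248 × 5.2460% = 8.7435%.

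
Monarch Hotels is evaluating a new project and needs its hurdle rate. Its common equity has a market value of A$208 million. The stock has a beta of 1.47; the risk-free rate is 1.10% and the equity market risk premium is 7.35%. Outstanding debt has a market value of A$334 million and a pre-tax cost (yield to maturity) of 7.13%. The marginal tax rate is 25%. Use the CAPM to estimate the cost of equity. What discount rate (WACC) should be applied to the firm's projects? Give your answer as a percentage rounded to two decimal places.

Cost of equity via CAPM: Re = 1.1% + 1.47 × 7.35% = 11.9045%.
Total capital V = 208 + 334 = 542.
Equity: weight = 208/542 = 0.3838; cost = 11.9045%.
Debt: weight = 334/542 = 0.6162; after-tax cost = 7.13% × (1 − 25%) = 5.3475%.
WACC = 0.3838 × 11.9045% + 0.6162 × 5.3475% = 7.8638%.

7.86%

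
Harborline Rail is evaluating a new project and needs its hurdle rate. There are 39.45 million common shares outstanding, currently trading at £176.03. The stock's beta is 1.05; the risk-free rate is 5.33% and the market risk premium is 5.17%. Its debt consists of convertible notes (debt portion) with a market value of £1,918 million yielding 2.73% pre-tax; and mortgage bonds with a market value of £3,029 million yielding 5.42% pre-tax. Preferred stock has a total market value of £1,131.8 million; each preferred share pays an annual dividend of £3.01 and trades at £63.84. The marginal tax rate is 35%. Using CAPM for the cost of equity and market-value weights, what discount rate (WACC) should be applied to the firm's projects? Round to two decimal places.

Cost of equity via CAPM: Re = 5.33% + 1.05 × 5.17% = 10.7585%.
Cost of preferred: Rp = 3.01 / 63.84 = 4.7149%.
Market value of equity E = 176.03 × 39.45m = 6944.3835m.
Total capital V = 6944.3835 + 1131.8 + 1918 + 3029 = 13023.1835.
Equity: weight = 6944.3835/13023.1835 = 0.5332; cost = 10.7585%.
Preferred: weight = 1131.8/13023.1835 = 0.0869; cost = 4.7149%.
Convertible notes (debt portion): weight = 1918/13023.1835 = 0.1473; after-tax cost = 2.73% × (1 − 35%) = 1.7745%.
Mortgage bonds: weight = 3029/13023.1835 = 0.2326; after-tax cost = 5.42% × (1 − 35%) = 3.5230%.
WACC = 0.5332 × 10.7585% + 0.0869 × 4.7149% + 0.1473 × 1.7745% + 0.2326 × 3.5230% = 7.2273%.

7.23%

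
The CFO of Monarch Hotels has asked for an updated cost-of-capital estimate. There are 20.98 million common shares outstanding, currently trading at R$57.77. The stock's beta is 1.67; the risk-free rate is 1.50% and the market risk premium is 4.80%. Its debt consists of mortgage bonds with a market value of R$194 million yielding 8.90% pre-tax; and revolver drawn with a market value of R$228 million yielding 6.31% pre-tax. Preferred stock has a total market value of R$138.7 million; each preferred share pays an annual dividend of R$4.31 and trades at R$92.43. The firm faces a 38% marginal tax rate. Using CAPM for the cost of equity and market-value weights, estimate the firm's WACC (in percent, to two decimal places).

7.98%

Cost of equity via CAPM: Re = 1.5% + 1.67 × 4.8% = 9.5160%.
Cost of preferred: Rp = 4.31 / 92.43 = 4.6630%.
Market value of equity E = 57.77 × 20.98m = 1212.0146m.
Total capital V = 1212.0146 + 138.7 + 194 + 228 = 1772.7146.
Equity: weight = 1212.0146/1772.7146 = 0.6837; cost = 9.516%.
Preferred: weight = 138.7/1772.7146 = 0.0782; cost = 4.663%.
Mortgage bonds: weight = 194/1772.7146 = 0.1094; after-tax cost = 8.9% × (1 − 38%) = 5.5180%.
Revolver drawn: weight = 228/1772.7146 = 0.1286; after-tax cost = 6.31% × (1 − 38%) = 3.9122%.
WACC = 0.6837 × 9.5160% + 0.0782 × 4.6630% + 0.1094 × 5.5180% + 0.1286 × 3.9122% = 7.9780%.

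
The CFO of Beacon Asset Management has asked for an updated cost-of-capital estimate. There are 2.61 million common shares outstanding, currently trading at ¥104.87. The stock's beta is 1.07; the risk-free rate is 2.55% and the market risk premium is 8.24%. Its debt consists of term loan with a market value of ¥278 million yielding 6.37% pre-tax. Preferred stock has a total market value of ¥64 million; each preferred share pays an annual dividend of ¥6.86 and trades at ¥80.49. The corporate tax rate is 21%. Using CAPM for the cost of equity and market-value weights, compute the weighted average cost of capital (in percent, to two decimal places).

8.21%

Cost of equity via CAPM: Re = 2.55% + 1.07 × 8.24% = 11.3668%.
Cost of preferred: Rp = 6.86 / 80.49 = 8.5228%.
Market value of equity E = 104.87 × 2.61m = 273.7107m.
Total capital V = 273.7107 + 64 + 278 = 615.7107.
Equity: weight = 273.7107/615.7107 = 0.4445; cost = 11.3668%.
Preferred: weight = 64/615.7107 = 0.1039; cost = 8.5228%.
Term loan: weight = 278/615.7107 = 0.4515; after-tax cost = 6.37% × (1 − 21%) = 5.0323%.
WACC = 0.4445 × 11.3668% + 0.1039 × 8.5228% + 0.4515 × 5.0323% = 8.2111%.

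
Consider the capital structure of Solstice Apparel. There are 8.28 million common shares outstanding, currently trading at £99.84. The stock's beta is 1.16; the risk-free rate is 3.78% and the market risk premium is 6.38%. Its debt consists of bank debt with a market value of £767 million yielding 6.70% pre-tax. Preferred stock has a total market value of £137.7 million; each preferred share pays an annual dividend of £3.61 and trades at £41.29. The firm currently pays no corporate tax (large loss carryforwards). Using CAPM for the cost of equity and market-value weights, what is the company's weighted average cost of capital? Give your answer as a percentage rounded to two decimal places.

9.00%

Cost of equity via CAPM: Re = 3.78% + 1.16 × 6.38% = 11.1808%.
Cost of preferred: Rp = 3.61 / 41.29 = 8.7430%.
Market value of equity E = 99.84 × 8.28m = 826.6752m.
Total capital V = 826.6752 + 137.7 + 767 = 1731.3752.
Equity: weight = 826.6752/1731.3752 = 0.4775; cost = 11.1808%.
Preferred: weight = 137.7/1731.3752 = 0.0795; cost = 8.743%.
Bank debt: weight = 767/1731.3752 = 0.4430; after-tax cost = 6.7% × (1 − 0%) = 6.7000%.
WACC = 0.4775 × 11.1808% + 0.0795 × 8.7430% + 0.4430 × 6.7000% = 9.0019%.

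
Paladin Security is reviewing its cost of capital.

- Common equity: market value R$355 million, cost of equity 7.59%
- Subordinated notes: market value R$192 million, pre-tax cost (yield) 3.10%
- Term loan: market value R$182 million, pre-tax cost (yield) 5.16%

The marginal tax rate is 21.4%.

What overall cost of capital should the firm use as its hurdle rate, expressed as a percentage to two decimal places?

5.35%

Total capital V = 355 + 192 + 182 = 729.
Equity: weight = 355/729 = 0.4870; cost = 7.59%.
Subordinated notes: weight = 192/729 = 0.2634; after-tax cost = 3.1% × (1 − 21.4%) = 2.4366%.
Term loan: weight = 182/729 = 0.2497; after-tax cost = 5.16% × (1 − 21.4%) = 4.0558%.
WACC = 0.4870 × 7.5900% + 0.2634 × 2.4366% + 0.2497 × 4.0558% = 5.3504%.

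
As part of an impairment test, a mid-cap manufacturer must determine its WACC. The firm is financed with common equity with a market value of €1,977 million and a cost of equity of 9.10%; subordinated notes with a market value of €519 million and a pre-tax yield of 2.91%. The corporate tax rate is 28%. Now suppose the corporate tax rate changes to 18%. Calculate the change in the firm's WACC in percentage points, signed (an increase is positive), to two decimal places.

+0.06 pp

Current WACC:
Total capital V = 1977 + 519 = 2496.
Equity: weight = 1977/2496 = 0.7921; cost = 9.1%.
Subordinated notes: weight = 519/2496 = 0.2079; after-tax cost = 2.91% × (1 − 28%) = 2.0952%.
WACC = 0.7921 × 9.1000% + 0.2079 × 2.0952% = 7.6435%.
After the change:
Total capital V = 1977 + 519 = 2496.
Equity: weight = 1977/2496 = 0.7921; cost = 9.1%.
Subordinated notes: weight = 519/2496 = 0.2079; after-tax cost = 2.91% × (1 − 18%) = 2.3862%.
WACC = 0.7921 × 9.1000% + 0.2079 × 2.3862% = 7.7040%.
Change in WACC = 7.7040% − 7.6435% = 0.0605 pp.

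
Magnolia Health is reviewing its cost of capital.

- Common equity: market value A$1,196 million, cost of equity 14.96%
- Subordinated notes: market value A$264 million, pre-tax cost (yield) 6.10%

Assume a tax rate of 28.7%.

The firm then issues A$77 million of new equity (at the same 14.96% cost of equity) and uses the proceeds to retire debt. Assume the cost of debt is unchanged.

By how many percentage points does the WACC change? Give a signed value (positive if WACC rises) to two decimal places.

+0.56 pp

Current WACC:
Total capital V = 1196 + 264 = 1460.
Equity: weight = 1196/1460 = 0.8192; cost = 14.96%.
Subordinated notes: weight = 264/1460 = 0.1808; after-tax cost = 6.1% × (1 − 28.7%) = 4.3493%.
WACC = 0.8192 × 14.9600% + 0.1808 × 4.3493% = 13.0414%.
After the change:
Total capital V = 1273 + 187 = 1460.
Equity: weight = 1273/1460 = 0.8719; cost = 14.96%.
Subordinated notes: weight = 187/1460 = 0.1281; after-tax cost = 6.1% × (1 − 28.7%) = 4.3493%.
WACC = 0.8719 × 14.9600% + 0.1281 × 4.3493% = 13.6010%.
Change in WACC = 13.6010% − 13.0414% = 0.5596 pp.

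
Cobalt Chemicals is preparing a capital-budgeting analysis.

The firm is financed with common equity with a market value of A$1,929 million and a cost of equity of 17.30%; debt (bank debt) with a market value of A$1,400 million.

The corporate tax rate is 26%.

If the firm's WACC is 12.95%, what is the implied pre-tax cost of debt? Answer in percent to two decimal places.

Total capital V = 1929 + 1400 = 3329.
Equity weight = 1929/3329 = 0.5795.
Bank debt weight = 1400/3329 = 0.4205.
Equity contribution = 0.5795 × 17.3% = 10.0245%.
Remaining for debt = 12.95% − 10.0245% = 2.9255%.
Rd × (1 − 26%) × 0.4205 = 2.9255%  ⇒  Rd = 9.4004%.

9.40%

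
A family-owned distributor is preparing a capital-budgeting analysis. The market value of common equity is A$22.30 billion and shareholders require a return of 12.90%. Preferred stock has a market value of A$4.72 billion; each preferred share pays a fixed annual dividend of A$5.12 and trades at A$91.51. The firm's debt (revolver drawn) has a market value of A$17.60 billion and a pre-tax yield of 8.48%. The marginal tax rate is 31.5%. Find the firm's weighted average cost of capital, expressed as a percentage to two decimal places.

Cost of preferred: Rp = 5.12 / 91.51 = 5.5950%.
Total capital V = 22.3 + 4.72 + 17.6 = 44.62.
Equity: weight = 22.3/44.62 = 0.4998; cost = 12.9%.
Preferred: weight = 4.72/44.62 = 0.1058; cost = 5.595%.
Revolver drawn: weight = 17.6/44.62 = 0.3944; after-tax cost = 8.48% × (1 − 31.5%) = 5.8088%.
WACC = 0.4998 × 12.9000% + 0.1058 × 5.5950% + 0.3944 × 5.8088% = 9.3302%.

9.33%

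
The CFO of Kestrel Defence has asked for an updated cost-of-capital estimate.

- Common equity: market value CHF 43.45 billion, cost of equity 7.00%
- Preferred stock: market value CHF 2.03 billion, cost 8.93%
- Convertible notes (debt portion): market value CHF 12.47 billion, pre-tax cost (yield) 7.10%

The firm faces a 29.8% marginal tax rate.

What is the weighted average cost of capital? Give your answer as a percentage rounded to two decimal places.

Total capital V = 43.45 + 2.03 + 12.47 = 57.95.
Equity: weight = 43.45/57.95 = 0.7498; cost = 7%.
Preferred: weight = 2.03/57.95 = 0.0350; cost = 8.93%.
Convertible notes (debt portion): weight = 12.47/57.95 = 0.2152; after-tax cost = 7.1% × (1 − 29.8%) = 4.9842%.
WACC = 0.7498 × 7.0000% + 0.0350 × 8.9300% + 0.2152 × 4.9842% = 6.6338%.

6.63%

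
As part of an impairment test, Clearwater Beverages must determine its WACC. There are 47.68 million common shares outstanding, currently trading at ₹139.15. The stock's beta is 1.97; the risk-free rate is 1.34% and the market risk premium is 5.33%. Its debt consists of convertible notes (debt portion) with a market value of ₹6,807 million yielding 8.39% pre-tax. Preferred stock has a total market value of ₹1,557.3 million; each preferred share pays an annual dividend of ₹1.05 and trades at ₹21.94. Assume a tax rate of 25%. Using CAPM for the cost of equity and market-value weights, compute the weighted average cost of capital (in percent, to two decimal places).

8.59%

Cost of equity via CAPM: Re = 1.34% + 1.97 × 5.33% = 11.8401%.
Cost of preferred: Rp = 1.05 / 21.94 = 4.7858%.
Market value of equity E = 139.15 × 47.68m = 6634.672m.
Total capital V = 6634.672 + 1557.3 + 6807 = 14998.972.
Equity: weight = 6634.672/14998.972 = 0.4423; cost = 11.8401%.
Preferred: weight = 1557.3/14998.972 = 0.1038; cost = 4.7858%.
Convertible notes (debt portion): weight = 6807/14998.972 = 0.4538; after-tax cost = 8.39% × (1 − 25%) = 6.2925%.
WACC = 0.4423 × 11.8401% + 0.1038 × 4.7858% + 0.4538 × 6.2925% = 8.5900%.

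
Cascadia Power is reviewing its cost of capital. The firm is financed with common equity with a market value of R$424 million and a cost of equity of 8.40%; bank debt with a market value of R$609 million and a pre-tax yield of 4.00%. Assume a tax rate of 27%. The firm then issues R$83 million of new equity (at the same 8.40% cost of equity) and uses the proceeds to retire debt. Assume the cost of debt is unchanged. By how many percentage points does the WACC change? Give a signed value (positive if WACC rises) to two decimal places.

+0.44 pp

Current WACC:
Total capital V = 424 + 609 = 1033.
Equity: weight = 424/1033 = 0.4105; cost = 8.4%.
Bank debt: weight = 609/1033 = 0.5895; after-tax cost = 4% × (1 − 27%) = 2.9200%.
WACC = 0.4105 × 8.4000% + 0.5895 × 2.9200% = 5.1693%.
After the change:
Total capital V = 507 + 526 = 1033.
Equity: weight = 507/1033 = 0.4908; cost = 8.4%.
Bank debt: weight = 526/1033 = 0.5092; after-tax cost = 4% × (1 − 27%) = 2.9200%.
WACC = 0.4908 × 8.4000% + 0.5092 × 2.9200% = 5.6096%.
Change in WACC = 5.6096% − 5.1693% = 0.4403 pp.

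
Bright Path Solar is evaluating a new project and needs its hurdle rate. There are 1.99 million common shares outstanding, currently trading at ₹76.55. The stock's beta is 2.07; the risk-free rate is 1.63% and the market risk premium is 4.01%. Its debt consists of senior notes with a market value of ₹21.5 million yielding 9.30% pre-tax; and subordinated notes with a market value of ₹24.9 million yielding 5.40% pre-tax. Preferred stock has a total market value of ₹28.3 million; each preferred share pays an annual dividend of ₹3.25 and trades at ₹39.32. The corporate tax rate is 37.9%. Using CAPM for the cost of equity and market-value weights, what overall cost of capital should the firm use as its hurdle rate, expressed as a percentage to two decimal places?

8.61%

Cost of equity via CAPM: Re = 1.63% + 2.07 × 4.01% = 9.9307%.
Cost of preferred: Rp = 3.25 / 39.32 = 8.2655%.
Market value of equity E = 76.55 × 1.99m = 152.3345m.
Total capital V = 152.3345 + 28.3 + 21.5 + 24.9 = 227.0345.
Equity: weight = 152.3345/227.0345 = 0.6710; cost = 9.9307%.
Preferred: weight = 28.3/227.0345 = 0.1247; cost = 8.2655%.
Senior notes: weight = 21.5/227.0345 = 0.0947; after-tax cost = 9.3% × (1 − 37.9%) = 5.7753%.
Subordinated notes: weight = 24.9/227.0345 = 0.1097; after-tax cost = 5.4% × (1 − 37.9%) = 3.3534%.
WACC = 0.6710 × 9.9307% + 0.1247 × 8.2655% + 0.0947 × 5.7753% + 0.1097 × 3.3534% = 8.6083%.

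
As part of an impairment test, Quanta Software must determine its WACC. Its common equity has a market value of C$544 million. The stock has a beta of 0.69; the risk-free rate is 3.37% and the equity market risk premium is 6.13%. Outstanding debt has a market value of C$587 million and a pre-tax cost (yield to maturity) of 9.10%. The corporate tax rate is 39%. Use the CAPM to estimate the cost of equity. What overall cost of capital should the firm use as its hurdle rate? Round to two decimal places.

6.54%

Cost of equity via CAPM: Re = 3.37% + 0.69 × 6.13% = 7.5997%.
Total capital V = 544 + 587 = 1131.
Equity: weight = 544/1131 = 0.4810; cost = 7.5997%.
Debt: weight = 587/1131 = 0.5190; after-tax cost = 9.1% × (1 − 39%) = 5.5510%.
WACC = 0.4810 × 7.5997% + 0.5190 × 5.5510% = 6.5364%.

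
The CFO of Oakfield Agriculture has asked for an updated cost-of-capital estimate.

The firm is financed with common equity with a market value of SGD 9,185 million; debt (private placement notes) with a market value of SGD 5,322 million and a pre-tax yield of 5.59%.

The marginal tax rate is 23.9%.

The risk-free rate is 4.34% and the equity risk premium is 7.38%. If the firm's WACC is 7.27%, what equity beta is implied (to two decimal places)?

Total capital V = 9185 + 5322 = 14507.
Equity weight = 9185/14507 = 0.6331.
Private placement notes weight = 5322/14507 = 0.3669.
Debt contribution = 0.3669 × 5.59% × (1 − 23.9%) = 1.5606%.
Required equity contribution = 7.27% − 1.5606% = 5.7094%  ⇒  Re = 9.0175%.
CAPM: 9.0175% = 4.34% + β × 7.38%  ⇒  β = 0.6338.

0.63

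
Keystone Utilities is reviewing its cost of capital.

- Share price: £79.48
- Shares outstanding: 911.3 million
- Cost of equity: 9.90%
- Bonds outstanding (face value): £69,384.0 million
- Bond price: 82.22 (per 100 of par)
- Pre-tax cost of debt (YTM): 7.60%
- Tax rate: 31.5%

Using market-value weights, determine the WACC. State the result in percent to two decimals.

7.83%

Market value of equity E = 79.48 × 911.3m = 72430.124m. Market value of debt D = 69384m × 82.22/100 = 57047.5248m.
Total capital V = 72430.124 + 57047.5248 = 129477.6488.
Equity: weight = 72430.124/129477.6488 = 0.5594; cost = 9.9%.
Bonds outstanding: weight = 57047.5248/129477.6488 = 0.4406; after-tax cost = 7.6% × (1 − 31.5%) = 5.2060%.
WACC = 0.5594 × 9.9000% + 0.4406 × 5.2060% = 7.8318%.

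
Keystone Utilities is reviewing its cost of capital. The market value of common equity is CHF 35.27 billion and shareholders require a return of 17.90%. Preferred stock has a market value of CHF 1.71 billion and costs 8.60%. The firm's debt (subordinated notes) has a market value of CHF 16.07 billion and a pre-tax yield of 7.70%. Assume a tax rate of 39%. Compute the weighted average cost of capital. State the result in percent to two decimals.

Total capital V = 35.27 + 1.71 + 16.07 = 53.05.
Equity: weight = 35.27/53.05 = 0.6648; cost = 17.9%.
Preferred: weight = 1.71/53.05 = 0.0322; cost = 8.6%.
Subordinated notes: weight = 16.07/53.05 = 0.3029; after-tax cost = 7.7% × (1 − 39%) = 4.6970%.
WACC = 0.6648 × 17.9000% + 0.0322 × 8.6000% + 0.3029 × 4.6970% = 13.6008%.

13.60%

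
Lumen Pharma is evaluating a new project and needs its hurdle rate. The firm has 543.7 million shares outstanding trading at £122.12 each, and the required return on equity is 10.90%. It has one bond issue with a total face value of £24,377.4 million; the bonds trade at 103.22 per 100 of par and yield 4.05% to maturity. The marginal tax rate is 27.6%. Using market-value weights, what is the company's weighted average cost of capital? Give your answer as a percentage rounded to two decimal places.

Market value of equity E = 122.12 × 543.7m = 66396.644m. Market value of debt D = 24377.4m × 103.22/100 = 25162.35228m.
Total capital V = 66396.644 + 25162.35228 = 91558.99628.
Equity: weight = 66396.644/91558.99628 = 0.7252; cost = 10.9%.
Bonds outstanding: weight = 25162.35228/91558.99628 = 0.2748; after-tax cost = 4.05% × (1 − 27.6%) = 2.9322%.
WACC = 0.7252 × 10.9000% + 0.2748 × 2.9322% = 8.7103%.

8.71%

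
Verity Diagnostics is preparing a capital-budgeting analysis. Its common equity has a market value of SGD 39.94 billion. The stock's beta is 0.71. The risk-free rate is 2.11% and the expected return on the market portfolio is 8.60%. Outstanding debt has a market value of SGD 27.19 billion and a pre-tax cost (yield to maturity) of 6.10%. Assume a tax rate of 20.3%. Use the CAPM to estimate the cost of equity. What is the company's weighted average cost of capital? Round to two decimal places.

5.97%

Market risk premium = 8.6% − 2.11% = 6.49%.
Cost of equity via CAPM: Re = 2.11% + 0.71 × 6.49% = 6.7179%.
Total capital V = 39.94 + 27.19 = 67.13.
Equity: weight = 39.94/67.13 = 0.5950; cost = 6.7179%.
Debt: weight = 27.19/67.13 = 0.4050; after-tax cost = 6.1% × (1 − 20.3%) = 4.8617%.
WACC = 0.5950 × 6.7179% + 0.4050 × 4.8617% = 5.9661%.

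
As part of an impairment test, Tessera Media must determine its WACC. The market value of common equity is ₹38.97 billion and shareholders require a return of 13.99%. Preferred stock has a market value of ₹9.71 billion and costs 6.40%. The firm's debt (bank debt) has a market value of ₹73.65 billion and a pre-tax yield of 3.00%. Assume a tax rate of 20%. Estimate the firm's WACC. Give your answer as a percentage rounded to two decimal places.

6.41%

Total capital V = 38.97 + 9.71 + 73.65 = 122.33.
Equity: weight = 38.97/122.33 = 0.3186; cost = 13.99%.
Preferred: weight = 9.71/122.33 = 0.0794; cost = 6.4%.
Bank debt: weight = 73.65/122.33 = 0.6021; after-tax cost = 3% × (1 − 20%) = 2.4000%.
WACC = 0.3186 × 13.9900% + 0.0794 × 6.4000% + 0.6021 × 2.4000% = 6.4097%.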